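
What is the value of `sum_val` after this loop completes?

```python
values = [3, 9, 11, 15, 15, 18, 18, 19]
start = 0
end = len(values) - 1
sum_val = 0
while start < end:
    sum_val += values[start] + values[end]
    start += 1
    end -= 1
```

Let's trace through this code step by step.

Initialize: values = [3, 9, 11, 15, 15, 18, 18, 19]
Initialize: start = 0
Initialize: end = 7
Initialize: sum_val = 0
Entering loop: while start < end:
After iteration 1: start = 1, end = 6, sum_val = 22
After iteration 2: start = 2, end = 5, sum_val = 49
After iteration 3: start = 3, end = 4, sum_val = 78
After iteration 4: start = 4, end = 3, sum_val = 108
Loop ends.

Final answer: 108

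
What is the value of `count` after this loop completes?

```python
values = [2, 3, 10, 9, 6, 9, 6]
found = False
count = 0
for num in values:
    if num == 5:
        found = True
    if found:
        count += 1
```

Let's trace through this code step by step.

Initialize: values = [2, 3, 10, 9, 6, 9, 6]
Initialize: found = False
Initialize: count = 0
Entering loop: for num in values:
After iteration 1: num = 2, count = 0
After iteration 2: num = 3, count = 0
After iteration 3: num = 10, count = 0
After iteration 4: num = 9, count = 0
After iteration 5: num = 6, count = 0
After iteration 6: num = 9, count = 0
After iteration 7: num = 6, count = 0
Loop ends.

Final answer: 0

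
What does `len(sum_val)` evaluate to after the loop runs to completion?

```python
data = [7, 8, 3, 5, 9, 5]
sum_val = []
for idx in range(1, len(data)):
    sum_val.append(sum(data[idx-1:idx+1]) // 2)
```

Let's trace through this code step by step.

Initialize: data = [7, 8, 3, 5, 9, 5]
Initialize: sum_val = []
Entering loop: for idx in range(1, len(data)):
After iteration 1: idx = 1, sum_val = [7]
After iteration 2: idx = 2, sum_val = [7, 5]
After iteration 3: idx = 3, sum_val = [7, 5, 4]
After iteration 4: idx = 4, sum_val = [7, 5, 4, 7]
After iteration 5: idx = 5, sum_val = [7, 5, 4, 7, 7]
Loop ends.
len(sum_val) = 5

Final answer: 5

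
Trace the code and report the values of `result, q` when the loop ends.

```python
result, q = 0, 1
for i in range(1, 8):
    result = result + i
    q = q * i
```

Let's trace through this code step by step.

Initialize: result = 0
Initialize: q = 1
Entering loop: for i in range(1, 8):
After iteration 1: i = 1, result = 1, q = 1
After iteration 2: i = 2, result = 3, q = 2
After iteration 3: i = 3, result = 6, q = 6
After iteration 4: i = 4, result = 10, q = 24
After iteration 5: i = 5, result = 15, q = 120
After iteration 6: i = 6, result = 21, q = 720
After iteration 7: i = 7, result = 28, q = 5040
Loop ends.

Final answer: 28, 5040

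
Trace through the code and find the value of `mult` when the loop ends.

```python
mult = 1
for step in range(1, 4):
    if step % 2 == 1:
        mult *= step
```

Let's trace through this code step by step.

Initialize: mult = 1
Entering loop: for step in range(1, 4):
After iteration 1: step = 1, mult = 1
After iteration 2: step = 2, mult = 1
After iteration 3: step = 3, mult = 3
Loop ends.

Final answer: 3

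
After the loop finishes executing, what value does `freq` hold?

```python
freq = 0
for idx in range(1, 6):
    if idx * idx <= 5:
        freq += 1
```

Let's trace through this code step by step.

Initialize: freq = 0
Entering loop: for idx in range(1, 6):
After iteration 1: idx = 1, freq = 1
After iteration 2: idx = 2, freq = 2
After iteration 3: idx = 3, freq = 2
After iteration 4: idx = 4, freq = 2
After iteration 5: idx = 5, freq = 2
Loop ends.

Final answer: 2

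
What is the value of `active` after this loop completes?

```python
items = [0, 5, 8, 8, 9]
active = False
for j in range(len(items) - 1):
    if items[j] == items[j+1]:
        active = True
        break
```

Let's trace through this code step by step.

Initialize: items = [0, 5, 8, 8, 9]
Initialize: active = False
Entering loop: for j in range(len(items) - 1):
After iteration 1: j = 0, active = False
After iteration 2: j = 1, active = False
After iteration 3: j = 2, active = True
Loop ends.

Final answer: True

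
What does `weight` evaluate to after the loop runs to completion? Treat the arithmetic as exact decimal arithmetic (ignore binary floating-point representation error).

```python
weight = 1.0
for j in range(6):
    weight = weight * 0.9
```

Let's trace through this code step by step.

Initialize: weight = 1.0
Entering loop: for j in range(6):
After iteration 1: j = 0, weight = 0.9
After iteration 2: j = 1, weight = 0.81
After iteration 3: j = 2, weight = 0.729
After iteration 4: j = 3, weight = 0.6561
After iteration 5: j = 4, weight = 0.59049
After iteration 6: j = 5, weight = 0.531441
Loop ends.

Final answer: 0.531441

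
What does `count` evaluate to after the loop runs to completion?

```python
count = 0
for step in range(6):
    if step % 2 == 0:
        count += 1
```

Let's trace through this code step by step.

Initialize: count = 0
Entering loop: for step in range(6):
After iteration 1: step = 0, count = 1
After iteration 2: step = 1, count = 1
After iteration 3: step = 2, count = 2
After iteration 4: step = 3, count = 2
After iteration 5: step = 4, count = 3
After iteration 6: step = 5, count = 3
Loop ends.

Final answer: 3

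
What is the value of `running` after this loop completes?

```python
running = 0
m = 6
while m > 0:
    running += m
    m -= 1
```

Let's trace through this code step by step.

Initialize: running = 0
Initialize: m = 6
Entering loop: while m > 0:
After iteration 1: running = 6, m = 5
After iteration 2: running = 11, m = 4
After iteration 3: running = 15, m = 3
After iteration 4: running = 18, m = 2
After iteration 5: running = 20, m = 1
After iteration 6: running = 21, m = 0
Loop ends.

Final answer: 21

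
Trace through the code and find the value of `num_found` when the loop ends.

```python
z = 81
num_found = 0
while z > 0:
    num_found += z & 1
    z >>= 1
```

Let's trace through this code step by step.

Initialize: z = 81
Initialize: num_found = 0
Entering loop: while z > 0:
After iteration 1: z = 40, num_found = 1
After iteration 2: z = 20, num_found = 1
After iteration 3: z = 10, num_found = 1
After iteration 4: z = 5, num_found = 1
After iteration 5: z = 2, num_found = 2
After iteration 6: z = 1, num_found = 2
After iteration 7: z = 0, num_found = 3
Loop ends.

Final answer: 3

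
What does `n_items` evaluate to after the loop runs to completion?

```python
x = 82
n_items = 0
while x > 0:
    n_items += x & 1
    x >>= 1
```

Let's trace through this code step by step.

Initialize: x = 82
Initialize: n_items = 0
Entering loop: while x > 0:
After iteration 1: x = 41, n_items = 0
After iteration 2: x = 20, n_items = 1
After iteration 3: x = 10, n_items = 1
After iteration 4: x = 5, n_items = 1
After iteration 5: x = 2, n_items = 2
After iteration 6: x = 1, n_items = 2
After iteration 7: x = 0, n_items = 3
Loop ends.

Final answer: 3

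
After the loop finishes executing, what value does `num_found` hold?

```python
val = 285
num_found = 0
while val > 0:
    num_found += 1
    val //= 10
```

Let's trace through this code step by step.

Initialize: val = 285
Initialize: num_found = 0
Entering loop: while val > 0:
After iteration 1: val = 28, num_found = 1
After iteration 2: val = 2, num_found = 2
After iteration 3: val = 0, num_found = 3
Loop ends.

Final answer: 3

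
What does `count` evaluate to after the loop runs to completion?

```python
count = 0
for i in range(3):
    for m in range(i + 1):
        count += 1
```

Let's trace through this code step by step.

Initialize: count = 0
Entering loop: for i in range(3):
After iteration 1: i = 0, count = 1, m = 0
After iteration 2: i = 1, count = 3, m = 1
After iteration 3: i = 2, count = 6, m = 2
Loop ends.

Final answer: 6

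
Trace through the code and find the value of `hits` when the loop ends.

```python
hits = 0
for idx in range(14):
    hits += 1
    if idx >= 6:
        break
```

Let's trace through this code step by step.

Initialize: hits = 0
Entering loop: for idx in range(14):
After iteration 1: idx = 0, hits = 1
After iteration 2: idx = 1, hits = 2
After iteration 3: idx = 2, hits = 3
After iteration 4: idx = 3, hits = 4
After iteration 5: idx = 4, hits = 5
After iteration 6: idx = 5, hits = 6
After iteration 7: idx = 6, hits = 7
Loop ends.

Final answer: 7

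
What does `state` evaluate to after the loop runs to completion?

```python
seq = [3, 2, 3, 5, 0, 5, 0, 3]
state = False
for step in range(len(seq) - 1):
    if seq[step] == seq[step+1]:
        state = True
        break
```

Let's trace through this code step by step.

Initialize: seq = [3, 2, 3, 5, 0, 5, 0, 3]
Initialize: state = False
Entering loop: for step in range(len(seq) - 1):
After iteration 1: step = 0, state = False
After iteration 2: step = 1, state = False
After iteration 3: step = 2, state = False
After iteration 4: step = 3, state = False
After iteration 5: step = 4, state = False
After iteration 6: step = 5, state = False
After iteration 7: step = 6, state = False
Loop ends.

Final answer: False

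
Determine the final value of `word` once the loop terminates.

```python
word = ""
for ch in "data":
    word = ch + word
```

Let's trace through this code step by step.

Initialize: word = ''
Entering loop: for ch in "data":
After iteration 1: ch = 'd', word = 'd'
After iteration 2: ch = 'a', word = 'ad'
After iteration 3: ch = 't', word = 'tad'
After iteration 4: ch = 'a', word = 'atad'
Loop ends.

Final answer: 'atad'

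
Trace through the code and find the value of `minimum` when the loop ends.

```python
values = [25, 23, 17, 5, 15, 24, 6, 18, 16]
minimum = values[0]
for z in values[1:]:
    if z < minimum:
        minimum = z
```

Let's trace through this code step by step.

Initialize: values = [25, 23, 17, 5, 15, 24, 6, 18, 16]
Initialize: minimum = 25
Entering loop: for z in values[1:]:
After iteration 1: z = 23, minimum = 23
After iteration 2: z = 17, minimum = 17
After iteration 3: z = 5, minimum = 5
After iteration 4: z = 15, minimum = 5
After iteration 5: z = 24, minimum = 5
After iteration 6: z = 6, minimum = 5
After iteration 7: z = 18, minimum = 5
After iteration 8: z = 16, minimum = 5
Loop ends.

Final answer: 5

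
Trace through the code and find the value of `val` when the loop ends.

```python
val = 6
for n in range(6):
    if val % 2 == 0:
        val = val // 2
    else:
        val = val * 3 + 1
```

Let's trace through this code step by step.

Initialize: val = 6
Entering loop: for n in range(6):
After iteration 1: n = 0, val = 3
After iteration 2: n = 1, val = 10
After iteration 3: n = 2, val = 5
After iteration 4: n = 3, val = 16
After iteration 5: n = 4, val = 8
After iteration 6: n = 5, val = 4
Loop ends.

Final answer: 4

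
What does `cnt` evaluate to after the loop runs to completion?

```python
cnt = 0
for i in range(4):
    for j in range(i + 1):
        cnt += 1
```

Let's trace through this code step by step.

Initialize: cnt = 0
Entering loop: for i in range(4):
After iteration 1: i = 0, cnt = 1, j = 0
After iteration 2: i = 1, cnt = 3, j = 1
After iteration 3: i = 2, cnt = 6, j = 2
After iteration 4: i = 3, cnt = 10, j = 3
Loop ends.

Final answer: 10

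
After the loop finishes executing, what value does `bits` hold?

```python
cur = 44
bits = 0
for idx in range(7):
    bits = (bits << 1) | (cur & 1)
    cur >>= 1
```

Let's trace through this code step by step.

Initialize: cur = 44
Initialize: bits = 0
Entering loop: for idx in range(7):
After iteration 1: idx = 0, cur = 22, bits = 0
After iteration 2: idx = 1, cur = 11, bits = 0
After iteration 3: idx = 2, cur = 5, bits = 1
After iteration 4: idx = 3, cur = 2, bits = 3
After iteration 5: idx = 4, cur = 1, bits = 6
After iteration 6: idx = 5, cur = 0, bits = 13
After iteration 7: idx = 6, cur = 0, bits = 26
Loop ends.

Final answer: 26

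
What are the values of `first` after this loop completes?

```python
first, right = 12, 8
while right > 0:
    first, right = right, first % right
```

Let's trace through this code step by step.

Initialize: first = 12
Initialize: right = 8
Entering loop: while right > 0:
After iteration 1: first = 8, right = 4
After iteration 2: first = 4, right = 0
Loop ends.

Final answer: 4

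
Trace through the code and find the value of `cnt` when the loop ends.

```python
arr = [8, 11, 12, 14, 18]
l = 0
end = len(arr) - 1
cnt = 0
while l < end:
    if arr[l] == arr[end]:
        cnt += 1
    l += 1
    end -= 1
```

Let's trace through this code step by step.

Initialize: arr = [8, 11, 12, 14, 18]
Initialize: l = 0
Initialize: end = 4
Initialize: cnt = 0
Entering loop: while l < end:
After iteration 1: l = 1, end = 3, cnt = 0
After iteration 2: l = 2, end = 2, cnt = 0
Loop ends.

Final answer: 0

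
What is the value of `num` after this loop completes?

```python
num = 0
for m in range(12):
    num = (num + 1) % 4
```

Let's trace through this code step by step.

Initialize: num = 0
Entering loop: for m in range(12):
After iteration 1: m = 0, num = 1
After iteration 2: m = 1, num = 2
After iteration 3: m = 2, num = 3
After iteration 4: m = 3, num = 0
After iteration 5: m = 4, num = 1
After iteration 6: m = 5, num = 2
After iteration 7: m = 6, num = 3
After iteration 8: m = 7, num = 0
After iteration 9: m = 8, num = 1
After iteration 10: m = 9, num = 2
After iteration 11: m = 10, num = 3
After iteration 12: m = 11, num = 0
Loop ends.

Final answer: 0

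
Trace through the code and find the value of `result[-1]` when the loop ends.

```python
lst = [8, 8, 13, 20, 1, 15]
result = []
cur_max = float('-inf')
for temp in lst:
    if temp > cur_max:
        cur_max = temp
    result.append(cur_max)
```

Let's trace through this code step by step.

Initialize: lst = [8, 8, 13, 20, 1, 15]
Initialize: result = []
Initialize: cur_max = -inf
Entering loop: for temp in lst:
After iteration 1: temp = 8, result = [8], cur_max = 8
After iteration 2: temp = 8, result = [8, 8], cur_max = 8
After iteration 3: temp = 13, result = [8, 8, 13], cur_max = 13
After iteration 4: temp = 20, result = [8, 8, 13, 20], cur_max = 20
After iteration 5: temp = 1, result = [8, 8, 13, 20, 20], cur_max = 20
After iteration 6: temp = 15, result = [8, 8, 13, 20, 20, 20], cur_max = 20
Loop ends.
result[-1] = 20

Final answer: 20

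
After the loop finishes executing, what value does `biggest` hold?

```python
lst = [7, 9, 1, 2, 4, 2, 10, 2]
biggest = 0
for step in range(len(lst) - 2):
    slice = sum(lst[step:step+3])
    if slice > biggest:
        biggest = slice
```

Let's trace through this code step by step.

Initialize: lst = [7, 9, 1, 2, 4, 2, 10, 2]
Initialize: biggest = 0
Entering loop: for step in range(len(lst) - 2):
After iteration 1: step = 0, biggest = 17, slice = 17
After iteration 2: step = 1, biggest = 17, slice = 12
After iteration 3: step = 2, biggest = 17, slice = 7
After iteration 4: step = 3, biggest = 17, slice = 8
After iteration 5: step = 4, biggest = 17, slice = 16
After iteration 6: step = 5, biggest = 17, slice = 14
Loop ends.

Final answer: 17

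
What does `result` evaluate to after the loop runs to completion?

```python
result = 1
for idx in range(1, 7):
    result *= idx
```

Let's trace through this code step by step.

Initialize: result = 1
Entering loop: for idx in range(1, 7):
After iteration 1: idx = 1, result = 1
After iteration 2: idx = 2, result = 2
After iteration 3: idx = 3, result = 6
After iteration 4: idx = 4, result = 24
After iteration 5: idx = 5, result = 120
After iteration 6: idx = 6, result = 720
Loop ends.

Final answer: 720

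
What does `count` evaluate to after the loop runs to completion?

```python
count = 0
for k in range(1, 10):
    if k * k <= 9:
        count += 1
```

Let's trace through this code step by step.

Initialize: count = 0
Entering loop: for k in range(1, 10):
After iteration 1: k = 1, count = 1
After iteration 2: k = 2, count = 2
After iteration 3: k = 3, count = 3
After iteration 4: k = 4, count = 3
After iteration 5: k = 5, count = 3
After iteration 6: k = 6, count = 3
After iteration 7: k = 7, count = 3
After iteration 8: k = 8, count = 3
After iteration 9: k = 9, count = 3
Loop ends.

Final answer: 3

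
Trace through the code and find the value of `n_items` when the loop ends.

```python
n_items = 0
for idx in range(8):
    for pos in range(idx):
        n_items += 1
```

Let's trace through this code step by step.

Initialize: n_items = 0
Entering loop: for idx in range(8):
After iteration 1: idx = 0, n_items = 0
After iteration 2: idx = 1, n_items = 1, pos = 0
After iteration 3: idx = 2, n_items = 3, pos = 1
After iteration 4: idx = 3, n_items = 6, pos = 2
After iteration 5: idx = 4, n_items = 10, pos = 3
After iteration 6: idx = 5, n_items = 15, pos = 4
After iteration 7: idx = 6, n_items = 21, pos = 5
After iteration 8: idx = 7, n_items = 28, pos = 6
Loop ends.

Final answer: 28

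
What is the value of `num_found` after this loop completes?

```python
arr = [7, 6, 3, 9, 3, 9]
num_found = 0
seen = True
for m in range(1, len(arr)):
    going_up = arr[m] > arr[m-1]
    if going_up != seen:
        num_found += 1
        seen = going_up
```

Let's trace through this code step by step.

Initialize: arr = [7, 6, 3, 9, 3, 9]
Initialize: num_found = 0
Initialize: seen = True
Entering loop: for m in range(1, len(arr)):
After iteration 1: m = 1, num_found = 1, seen = False, going_up = False
After iteration 2: m = 2, num_found = 1, seen = False, going_up = False
After iteration 3: m = 3, num_found = 2, seen = True, going_up = True
After iteration 4: m = 4, num_found = 3, seen = False, going_up = False
After iteration 5: m = 5, num_found = 4, seen = True, going_up = True
Loop ends.

Final answer: 4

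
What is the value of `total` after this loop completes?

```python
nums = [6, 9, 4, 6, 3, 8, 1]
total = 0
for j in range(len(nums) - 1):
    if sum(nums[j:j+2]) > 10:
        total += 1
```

Let's trace through this code step by step.

Initialize: nums = [6, 9, 4, 6, 3, 8, 1]
Initialize: total = 0
Entering loop: for j in range(len(nums) - 1):
After iteration 1: j = 0, total = 1
After iteration 2: j = 1, total = 2
After iteration 3: j = 2, total = 2
After iteration 4: j = 3, total = 2
After iteration 5: j = 4, total = 3
After iteration 6: j = 5, total = 3
Loop ends.

Final answer: 3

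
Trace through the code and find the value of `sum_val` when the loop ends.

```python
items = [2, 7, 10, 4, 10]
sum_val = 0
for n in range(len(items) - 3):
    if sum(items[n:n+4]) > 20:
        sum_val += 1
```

Let's trace through this code step by step.

Initialize: items = [2, 7, 10, 4, 10]
Initialize: sum_val = 0
Entering loop: for n in range(len(items) - 3):
After iteration 1: n = 0, sum_val = 1
After iteration 2: n = 1, sum_val = 2
Loop ends.

Final answer: 2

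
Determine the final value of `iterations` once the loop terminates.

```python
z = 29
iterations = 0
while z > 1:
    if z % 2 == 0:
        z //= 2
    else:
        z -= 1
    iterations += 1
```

Let's trace through this code step by step.

Initialize: z = 29
Initialize: iterations = 0
Entering loop: while z > 1:
After iteration 1: z = 28, iterations = 1
After iteration 2: z = 14, iterations = 2
After iteration 3: z = 7, iterations = 3
After iteration 4: z = 6, iterations = 4
After iteration 5: z = 3, iterations = 5
After iteration 6: z = 2, iterations = 6
After iteration 7: z = 1, iterations = 7
Loop ends.

Final answer: 7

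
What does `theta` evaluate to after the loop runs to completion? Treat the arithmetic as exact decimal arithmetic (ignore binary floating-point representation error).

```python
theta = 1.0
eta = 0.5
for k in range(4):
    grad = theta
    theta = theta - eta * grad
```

Let's trace through this code step by step.

Initialize: theta = 1.0
Initialize: eta = 0.5
Entering loop: for k in range(4):
After iteration 1: k = 0, theta = 0.5, grad = 1.0
After iteration 2: k = 1, theta = 0.25, grad = 0.5
After iteration 3: k = 2, theta = 0.125, grad = 0.25
After iteration 4: k = 3, theta = 0.0625, grad = 0.125
Loop ends.

Final answer: 0.0625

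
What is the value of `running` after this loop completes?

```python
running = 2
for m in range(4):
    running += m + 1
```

Let's trace through this code step by step.

Initialize: running = 2
Entering loop: for m in range(4):
After iteration 1: m = 0, running = 3
After iteration 2: m = 1, running = 5
After iteration 3: m = 2, running = 8
After iteration 4: m = 3, running = 12
Loop ends.

Final answer: 12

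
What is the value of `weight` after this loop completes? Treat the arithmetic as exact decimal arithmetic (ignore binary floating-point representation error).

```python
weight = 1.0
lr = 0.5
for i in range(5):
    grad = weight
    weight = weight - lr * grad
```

Let's trace through this code step by step.

Initialize: weight = 1.0
Initialize: lr = 0.5
Entering loop: for i in range(5):
After iteration 1: i = 0, weight = 0.5, grad = 1.0
After iteration 2: i = 1, weight = 0.25, grad = 0.5
After iteration 3: i = 2, weight = 0.125, grad = 0.25
After iteration 4: i = 3, weight = 0.0625, grad = 0.125
After iteration 5: i = 4, weight = 0.03125, grad = 0.0625
Loop ends.

Final answer: 0.03125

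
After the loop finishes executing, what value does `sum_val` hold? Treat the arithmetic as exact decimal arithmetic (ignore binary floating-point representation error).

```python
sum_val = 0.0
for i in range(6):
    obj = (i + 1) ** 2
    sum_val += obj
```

Let's trace through this code step by step.

Initialize: sum_val = 0.0
Entering loop: for i in range(6):
After iteration 1: i = 0, sum_val = 1.0, obj = 1
After iteration 2: i = 1, sum_val = 5.0, obj = 4
After iteration 3: i = 2, sum_val = 14.0, obj = 9
After iteration 4: i = 3, sum_val = 30.0, obj = 16
After iteration 5: i = 4, sum_val = 55.0, obj = 25
After iteration 6: i = 5, sum_val = 91.0, obj = 36
Loop ends.

Final answer: 91.0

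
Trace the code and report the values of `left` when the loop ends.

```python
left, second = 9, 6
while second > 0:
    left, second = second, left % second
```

Let's trace through this code step by step.

Initialize: left = 9
Initialize: second = 6
Entering loop: while second > 0:
After iteration 1: left = 6, second = 3
After iteration 2: left = 3, second = 0
Loop ends.

Final answer: 3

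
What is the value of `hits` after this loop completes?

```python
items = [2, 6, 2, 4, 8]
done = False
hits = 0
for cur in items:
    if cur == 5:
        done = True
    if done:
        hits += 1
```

Let's trace through this code step by step.

Initialize: items = [2, 6, 2, 4, 8]
Initialize: done = False
Initialize: hits = 0
Entering loop: for cur in items:
After iteration 1: cur = 2, hits = 0
After iteration 2: cur = 6, hits = 0
After iteration 3: cur = 2, hits = 0
After iteration 4: cur = 4, hits = 0
After iteration 5: cur = 8, hits = 0
Loop ends.

Final answer: 0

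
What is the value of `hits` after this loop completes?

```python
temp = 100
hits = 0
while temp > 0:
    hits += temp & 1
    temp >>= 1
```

Let's trace through this code step by step.

Initialize: temp = 100
Initialize: hits = 0
Entering loop: while temp > 0:
After iteration 1: temp = 50, hits = 0
After iteration 2: temp = 25, hits = 0
After iteration 3: temp = 12, hits = 1
After iteration 4: temp = 6, hits = 1
After iteration 5: temp = 3, hits = 1
After iteration 6: temp = 1, hits = 2
After iteration 7: temp = 0, hits = 3
Loop ends.

Final answer: 3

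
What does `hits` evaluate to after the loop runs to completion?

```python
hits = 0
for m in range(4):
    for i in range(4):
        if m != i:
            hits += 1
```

Let's trace through this code step by step.

Initialize: hits = 0
Entering loop: for m in range(4):
After iteration 1: m = 0, hits = 3
After iteration 2: m = 1, hits = 6
After iteration 3: m = 2, hits = 9
After iteration 4: m = 3, hits = 12
Loop ends.

Final answer: 12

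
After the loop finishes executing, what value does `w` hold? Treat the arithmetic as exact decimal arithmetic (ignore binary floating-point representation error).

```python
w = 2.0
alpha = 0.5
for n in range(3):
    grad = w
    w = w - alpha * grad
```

Let's trace through this code step by step.

Initialize: w = 2.0
Initialize: alpha = 0.5
Entering loop: for n in range(3):
After iteration 1: n = 0, w = 1.0, grad = 2.0
After iteration 2: n = 1, w = 0.5, grad = 1.0
After iteration 3: n = 2, w = 0.25, grad = 0.5
Loop ends.

Final answer: 0.25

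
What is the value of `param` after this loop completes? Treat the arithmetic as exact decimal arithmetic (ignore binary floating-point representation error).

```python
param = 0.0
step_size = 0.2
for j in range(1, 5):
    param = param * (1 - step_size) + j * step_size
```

Let's trace through this code step by step.

Initialize: param = 0.0
Initialize: step_size = 0.2
Entering loop: for j in range(1, 5):
After iteration 1: j = 1, param = 0.2
After iteration 2: j = 2, param = 0.56
After iteration 3: j = 3, param = 1.048
After iteration 4: j = 4, param = 1.6384
Loop ends.

Final answer: 1.6384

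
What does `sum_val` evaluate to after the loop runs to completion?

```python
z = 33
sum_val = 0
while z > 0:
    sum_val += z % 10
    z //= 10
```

Let's trace through this code step by step.

Initialize: z = 33
Initialize: sum_val = 0
Entering loop: while z > 0:
After iteration 1: z = 3, sum_val = 3
After iteration 2: z = 0, sum_val = 6
Loop ends.

Final answer: 6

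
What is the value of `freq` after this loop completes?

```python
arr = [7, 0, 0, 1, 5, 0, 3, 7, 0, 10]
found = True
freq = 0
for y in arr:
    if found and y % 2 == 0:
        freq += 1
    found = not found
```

Let's trace through this code step by step.

Initialize: arr = [7, 0, 0, 1, 5, 0, 3, 7, 0, 10]
Initialize: found = True
Initialize: freq = 0
Entering loop: for y in arr:
After iteration 1: y = 7, found = False, freq = 0
After iteration 2: y = 0, found = True, freq = 0
After iteration 3: y = 0, found = False, freq = 1
After iteration 4: y = 1, found = True, freq = 1
After iteration 5: y = 5, found = False, freq = 1
After iteration 6: y = 0, found = True, freq = 1
After iteration 7: y = 3, found = False, freq = 1
After iteration 8: y = 7, found = True, freq = 1
After iteration 9: y = 0, found = False, freq = 2
After iteration 10: y = 10, found = True, freq = 2
Loop ends.

Final answer: 2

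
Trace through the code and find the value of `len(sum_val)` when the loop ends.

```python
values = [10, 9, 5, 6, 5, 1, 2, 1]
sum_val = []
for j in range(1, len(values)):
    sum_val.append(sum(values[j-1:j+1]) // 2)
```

Let's trace through this code step by step.

Initialize: values = [10, 9, 5, 6, 5, 1, 2, 1]
Initialize: sum_val = []
Entering loop: for j in range(1, len(values)):
After iteration 1: j = 1, sum_val = [9]
After iteration 2: j = 2, sum_val = [9, 7]
After iteration 3: j = 3, sum_val = [9, 7, 5]
After iteration 4: j = 4, sum_val = [9, 7, 5, 5]
After iteration 5: j = 5, sum_val = [9, 7, 5, 5, 3]
After iteration 6: j = 6, sum_val = [9, 7, 5, 5, 3, 1]
After iteration 7: j = 7, sum_val = [9, 7, 5, 5, 3, 1, 1]
Loop ends.
len(sum_val) = 7

Final answer: 7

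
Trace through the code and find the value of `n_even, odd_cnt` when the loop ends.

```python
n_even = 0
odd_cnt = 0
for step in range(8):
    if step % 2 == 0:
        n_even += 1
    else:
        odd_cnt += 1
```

Let's trace through this code step by step.

Initialize: n_even = 0
Initialize: odd_cnt = 0
Entering loop: for step in range(8):
After iteration 1: step = 0, n_even = 1, odd_cnt = 0
After iteration 2: step = 1, n_even = 1, odd_cnt = 1
After iteration 3: step = 2, n_even = 2, odd_cnt = 1
After iteration 4: step = 3, n_even = 2, odd_cnt = 2
After iteration 5: step = 4, n_even = 3, odd_cnt = 2
After iteration 6: step = 5, n_even = 3, odd_cnt = 3
After iteration 7: step = 6, n_even = 4, odd_cnt = 3
After iteration 8: step = 7, n_even = 4, odd_cnt = 4
Loop ends.

Final answer: 4, 4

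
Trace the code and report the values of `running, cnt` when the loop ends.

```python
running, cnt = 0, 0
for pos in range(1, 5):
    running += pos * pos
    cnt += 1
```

Let's trace through this code step by step.

Initialize: running = 0
Initialize: cnt = 0
Entering loop: for pos in range(1, 5):
After iteration 1: pos = 1, running = 1, cnt = 1
After iteration 2: pos = 2, running = 5, cnt = 2
After iteration 3: pos = 3, running = 14, cnt = 3
After iteration 4: pos = 4, running = 30, cnt = 4
Loop ends.

Final answer: 30, 4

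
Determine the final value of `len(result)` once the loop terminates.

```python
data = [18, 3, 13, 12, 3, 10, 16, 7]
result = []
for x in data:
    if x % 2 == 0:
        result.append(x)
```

Let's trace through this code step by step.

Initialize: data = [18, 3, 13, 12, 3, 10, 16, 7]
Initialize: result = []
Entering loop: for x in data:
After iteration 1: x = 18, result = [18]
After iteration 2: x = 3, result = [18]
After iteration 3: x = 13, result = [18]
After iteration 4: x = 12, result = [18, 12]
After iteration 5: x = 3, result = [18, 12]
After iteration 6: x = 10, result = [18, 12, 10]
After iteration 7: x = 16, result = [18, 12, 10, 16]
After iteration 8: x = 7, result = [18, 12, 10, 16]
Loop ends.
len(result) = 4

Final answer: 4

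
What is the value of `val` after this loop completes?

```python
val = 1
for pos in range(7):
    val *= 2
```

Let's trace through this code step by step.

Initialize: val = 1
Entering loop: for pos in range(7):
After iteration 1: pos = 0, val = 2
After iteration 2: pos = 1, val = 4
After iteration 3: pos = 2, val = 8
After iteration 4: pos = 3, val = 16
After iteration 5: pos = 4, val = 32
After iteration 6: pos = 5, val = 64
After iteration 7: pos = 6, val = 128
Loop ends.

Final answer: 128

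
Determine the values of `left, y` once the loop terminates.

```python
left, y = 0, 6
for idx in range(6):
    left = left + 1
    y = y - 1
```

Let's trace through this code step by step.

Initialize: left = 0
Initialize: y = 6
Entering loop: for idx in range(6):
After iteration 1: idx = 0, left = 1, y = 5
After iteration 2: idx = 1, left = 2, y = 4
After iteration 3: idx = 2, left = 3, y = 3
After iteration 4: idx = 3, left = 4, y = 2
After iteration 5: idx = 4, left = 5, y = 1
After iteration 6: idx = 5, left = 6, y = 0
Loop ends.

Final answer: 6, 0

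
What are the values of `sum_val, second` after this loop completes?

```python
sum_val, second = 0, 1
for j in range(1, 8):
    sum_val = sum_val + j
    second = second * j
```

Let's trace through this code step by step.

Initialize: sum_val = 0
Initialize: second = 1
Entering loop: for j in range(1, 8):
After iteration 1: j = 1, sum_val = 1, second = 1
After iteration 2: j = 2, sum_val = 3, second = 2
After iteration 3: j = 3, sum_val = 6, second = 6
After iteration 4: j = 4, sum_val = 10, second = 24
After iteration 5: j = 5, sum_val = 15, second = 120
After iteration 6: j = 6, sum_val = 21, second = 720
After iteration 7: j = 7, sum_val = 28, second = 5040
Loop ends.

Final answer: 28, 5040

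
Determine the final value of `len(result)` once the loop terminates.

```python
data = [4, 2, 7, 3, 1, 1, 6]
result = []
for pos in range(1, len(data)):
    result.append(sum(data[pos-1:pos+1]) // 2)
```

Let's trace through this code step by step.

Initialize: data = [4, 2, 7, 3, 1, 1, 6]
Initialize: result = []
Entering loop: for pos in range(1, len(data)):
After iteration 1: pos = 1, result = [3]
After iteration 2: pos = 2, result = [3, 4]
After iteration 3: pos = 3, result = [3, 4, 5]
After iteration 4: pos = 4, result = [3, 4, 5, 2]
After iteration 5: pos = 5, result = [3, 4, 5, 2, 1]
After iteration 6: pos = 6, result = [3, 4, 5, 2, 1, 3]
Loop ends.
len(result) = 6

Final answer: 6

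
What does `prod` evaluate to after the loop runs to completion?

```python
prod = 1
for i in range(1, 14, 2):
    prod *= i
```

Let's trace through this code step by step.

Initialize: prod = 1
Entering loop: for i in range(1, 14, 2):
After iteration 1: i = 1, prod = 1
After iteration 2: i = 3, prod = 3
After iteration 3: i = 5, prod = 15
After iteration 4: i = 7, prod = 105
After iteration 5: i = 9, prod = 945
After iteration 6: i = 11, prod = 10395
After iteration 7: i = 13, prod = 135135
Loop ends.

Final answer: 135135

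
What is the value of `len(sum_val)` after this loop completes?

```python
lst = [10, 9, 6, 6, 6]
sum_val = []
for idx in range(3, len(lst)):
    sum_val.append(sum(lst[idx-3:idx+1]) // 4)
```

Let's trace through this code step by step.

Initialize: lst = [10, 9, 6, 6, 6]
Initialize: sum_val = []
Entering loop: for idx in range(3, len(lst)):
After iteration 1: idx = 3, sum_val = [7]
After iteration 2: idx = 4, sum_val = [7, 6]
Loop ends.
len(sum_val) = 2

Final answer: 2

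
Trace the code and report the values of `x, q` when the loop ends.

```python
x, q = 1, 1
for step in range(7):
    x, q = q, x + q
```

Let's trace through this code step by step.

Initialize: x = 1
Initialize: q = 1
Entering loop: for step in range(7):
After iteration 1: step = 0, x = 1, q = 2
After iteration 2: step = 1, x = 2, q = 3
After iteration 3: step = 2, x = 3, q = 5
After iteration 4: step = 3, x = 5, q = 8
After iteration 5: step = 4, x = 8, q = 13
After iteration 6: step = 5, x = 13, q = 21
After iteration 7: step = 6, x = 21, q = 34
Loop ends.

Final answer: 21, 34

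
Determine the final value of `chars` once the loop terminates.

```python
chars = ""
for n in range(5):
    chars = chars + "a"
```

Let's trace through this code step by step.

Initialize: chars = ''
Entering loop: for n in range(5):
After iteration 1: n = 0, chars = 'a'
After iteration 2: n = 1, chars = 'aa'
After iteration 3: n = 2, chars = 'aaa'
After iteration 4: n = 3, chars = 'aaaa'
After iteration 5: n = 4, chars = 'aaaaa'
Loop ends.

Final answer: 'aaaaa'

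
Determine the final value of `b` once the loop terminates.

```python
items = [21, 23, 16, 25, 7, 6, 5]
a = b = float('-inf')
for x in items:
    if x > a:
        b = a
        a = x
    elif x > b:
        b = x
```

Let's trace through this code step by step.

Initialize: items = [21, 23, 16, 25, 7, 6, 5]
Initialize: a = -inf
Initialize: b = -inf
Entering loop: for x in items:
After iteration 1: x = 21, a = 21, b = -inf
After iteration 2: x = 23, a = 23, b = 21
After iteration 3: x = 16, a = 23, b = 21
After iteration 4: x = 25, a = 25, b = 23
After iteration 5: x = 7, a = 25, b = 23
After iteration 6: x = 6, a = 25, b = 23
After iteration 7: x = 5, a = 25, b = 23
Loop ends.

Final answer: 23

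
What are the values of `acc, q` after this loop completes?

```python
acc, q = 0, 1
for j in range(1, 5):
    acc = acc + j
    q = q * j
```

Let's trace through this code step by step.

Initialize: acc = 0
Initialize: q = 1
Entering loop: for j in range(1, 5):
After iteration 1: j = 1, acc = 1, q = 1
After iteration 2: j = 2, acc = 3, q = 2
After iteration 3: j = 3, acc = 6, q = 6
After iteration 4: j = 4, acc = 10, q = 24
Loop ends.

Final answer: 10, 24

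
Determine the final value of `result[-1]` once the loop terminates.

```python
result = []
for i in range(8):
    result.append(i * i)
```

Let's trace through this code step by step.

Initialize: result = []
Entering loop: for i in range(8):
After iteration 1: i = 0, result = [0]
After iteration 2: i = 1, result = [0, 1]
After iteration 3: i = 2, result = [0, 1, 4]
After iteration 4: i = 3, result = [0, 1, 4, 9]
After iteration 5: i = 4, result = [0, 1, 4, 9, 16]
After iteration 6: i = 5, result = [0, 1, 4, 9, 16, 25]
After iteration 7: i = 6, result = [0, 1, 4, 9, 16, 25, 36]
After iteration 8: i = 7, result = [0, 1, 4, 9, 16, 25, 36, 49]
Loop ends.
result[-1] = 49

Final answer: 49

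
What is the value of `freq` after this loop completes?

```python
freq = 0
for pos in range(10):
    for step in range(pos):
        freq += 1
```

Let's trace through this code step by step.

Initialize: freq = 0
Entering loop: for pos in range(10):
After iteration 1: pos = 0, freq = 0
After iteration 2: pos = 1, freq = 1, step = 0
After iteration 3: pos = 2, freq = 3, step = 1
After iteration 4: pos = 3, freq = 6, step = 2
After iteration 5: pos = 4, freq = 10, step = 3
After iteration 6: pos = 5, freq = 15, step = 4
After iteration 7: pos = 6, freq = 21, step = 5
After iteration 8: pos = 7, freq = 28, step = 6
After iteration 9: pos = 8, freq = 36, step = 7
After iteration 10: pos = 9, freq = 45, step = 8
Loop ends.

Final answer: 45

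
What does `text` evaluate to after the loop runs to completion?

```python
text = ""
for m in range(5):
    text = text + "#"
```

Let's trace through this code step by step.

Initialize: text = ''
Entering loop: for m in range(5):
After iteration 1: m = 0, text = '#'
After iteration 2: m = 1, text = '##'
After iteration 3: m = 2, text = '###'
After iteration 4: m = 3, text = '####'
After iteration 5: m = 4, text = '#####'
Loop ends.

Final answer: '#####'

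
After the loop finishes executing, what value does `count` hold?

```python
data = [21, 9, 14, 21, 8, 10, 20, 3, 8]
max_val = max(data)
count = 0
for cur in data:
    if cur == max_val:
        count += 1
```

Let's trace through this code step by step.

Initialize: data = [21, 9, 14, 21, 8, 10, 20, 3, 8]
Initialize: max_val = 21
Initialize: count = 0
Entering loop: for cur in data:
After iteration 1: cur = 21, count = 1
After iteration 2: cur = 9, count = 1
After iteration 3: cur = 14, count = 1
After iteration 4: cur = 21, count = 2
After iteration 5: cur = 8, count = 2
After iteration 6: cur = 10, count = 2
After iteration 7: cur = 20, count = 2
After iteration 8: cur = 3, count = 2
After iteration 9: cur = 8, count = 2
Loop ends.

Final answer: 2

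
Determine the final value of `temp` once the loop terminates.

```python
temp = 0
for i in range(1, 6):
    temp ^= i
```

Let's trace through this code step by step.

Initialize: temp = 0
Entering loop: for i in range(1, 6):
After iteration 1: i = 1, temp = 1
After iteration 2: i = 2, temp = 3
After iteration 3: i = 3, temp = 0
After iteration 4: i = 4, temp = 4
After iteration 5: i = 5, temp = 1
Loop ends.

Final answer: 1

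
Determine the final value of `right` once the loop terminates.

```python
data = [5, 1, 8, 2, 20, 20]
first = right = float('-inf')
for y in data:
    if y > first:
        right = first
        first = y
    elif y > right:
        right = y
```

Let's trace through this code step by step.

Initialize: data = [5, 1, 8, 2, 20, 20]
Initialize: first = -inf
Initialize: right = -inf
Entering loop: for y in data:
After iteration 1: y = 5, first = 5, right = -inf
After iteration 2: y = 1, first = 5, right = 1
After iteration 3: y = 8, first = 8, right = 5
After iteration 4: y = 2, first = 8, right = 5
After iteration 5: y = 20, first = 20, right = 8
After iteration 6: y = 20, first = 20, right = 20
Loop ends.

Final answer: 20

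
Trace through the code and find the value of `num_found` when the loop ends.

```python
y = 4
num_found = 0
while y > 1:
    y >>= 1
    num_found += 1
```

Let's trace through this code step by step.

Initialize: y = 4
Initialize: num_found = 0
Entering loop: while y > 1:
After iteration 1: y = 2, num_found = 1
After iteration 2: y = 1, num_found = 2
Loop ends.

Final answer: 2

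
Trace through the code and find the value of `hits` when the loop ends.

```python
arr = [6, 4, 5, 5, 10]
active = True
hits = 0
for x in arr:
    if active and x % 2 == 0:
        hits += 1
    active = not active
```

Let's trace through this code step by step.

Initialize: arr = [6, 4, 5, 5, 10]
Initialize: active = True
Initialize: hits = 0
Entering loop: for x in arr:
After iteration 1: x = 6, active = False, hits = 1
After iteration 2: x = 4, active = True, hits = 1
After iteration 3: x = 5, active = False, hits = 1
After iteration 4: x = 5, active = True, hits = 1
After iteration 5: x = 10, active = False, hits = 2
Loop ends.

Final answer: 2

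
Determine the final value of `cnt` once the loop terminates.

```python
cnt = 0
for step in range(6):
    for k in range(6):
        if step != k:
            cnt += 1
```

Let's trace through this code step by step.

Initialize: cnt = 0
Entering loop: for step in range(6):
After iteration 1: step = 0, cnt = 5
After iteration 2: step = 1, cnt = 10
After iteration 3: step = 2, cnt = 15
After iteration 4: step = 3, cnt = 20
After iteration 5: step = 4, cnt = 25
After iteration 6: step = 5, cnt = 30
Loop ends.

Final answer: 30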